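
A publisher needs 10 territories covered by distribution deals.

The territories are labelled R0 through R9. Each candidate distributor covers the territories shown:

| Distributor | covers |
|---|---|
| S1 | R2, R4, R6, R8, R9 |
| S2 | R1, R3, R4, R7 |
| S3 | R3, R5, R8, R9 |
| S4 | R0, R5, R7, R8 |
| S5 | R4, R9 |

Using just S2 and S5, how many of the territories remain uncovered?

5

Union of S2, S5 = {R1, R3, R4, R7, R9}.
Not covered: R0, R2, R5, R6, R8 — 5 territories.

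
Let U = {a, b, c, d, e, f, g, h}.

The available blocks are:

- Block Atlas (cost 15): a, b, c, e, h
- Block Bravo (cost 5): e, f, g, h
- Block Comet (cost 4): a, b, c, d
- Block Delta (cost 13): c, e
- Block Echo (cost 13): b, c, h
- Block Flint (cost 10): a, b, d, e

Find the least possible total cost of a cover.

9

Bravo, Comet together cover every item (Bravo ∪ Comet = {a, b, c, d, e, f, g, h}); total cost 5 + 4 = 9.
No covering selection has total cost below 9.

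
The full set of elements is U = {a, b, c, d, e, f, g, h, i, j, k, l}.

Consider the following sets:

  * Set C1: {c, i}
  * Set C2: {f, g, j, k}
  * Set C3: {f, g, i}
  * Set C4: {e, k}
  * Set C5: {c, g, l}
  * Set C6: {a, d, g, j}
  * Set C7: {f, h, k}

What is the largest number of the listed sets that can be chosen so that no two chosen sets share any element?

3

C1, C4, C6 are pairwise disjoint (C1={c,i}; C4={e,k}; C6={a,d,g,j}).
Every remaining set overlaps one of these, and no 4 of the listed sets are pairwise disjoint, so 3 is the maximum.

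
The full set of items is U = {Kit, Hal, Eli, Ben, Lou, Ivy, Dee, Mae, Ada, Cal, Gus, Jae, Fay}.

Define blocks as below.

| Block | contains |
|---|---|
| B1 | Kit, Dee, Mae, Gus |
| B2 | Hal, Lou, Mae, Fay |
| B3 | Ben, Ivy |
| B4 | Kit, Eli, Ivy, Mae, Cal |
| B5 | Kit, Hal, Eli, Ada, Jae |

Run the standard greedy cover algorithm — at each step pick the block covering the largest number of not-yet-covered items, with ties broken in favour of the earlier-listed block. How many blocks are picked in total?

5

Greedy: pick B4 (covers 5 new) → pick B2 (covers 3 new) → pick B1 (covers 2 new) → pick B5 (covers 2 new) → pick B3 (covers 1 new). Total picks: 5.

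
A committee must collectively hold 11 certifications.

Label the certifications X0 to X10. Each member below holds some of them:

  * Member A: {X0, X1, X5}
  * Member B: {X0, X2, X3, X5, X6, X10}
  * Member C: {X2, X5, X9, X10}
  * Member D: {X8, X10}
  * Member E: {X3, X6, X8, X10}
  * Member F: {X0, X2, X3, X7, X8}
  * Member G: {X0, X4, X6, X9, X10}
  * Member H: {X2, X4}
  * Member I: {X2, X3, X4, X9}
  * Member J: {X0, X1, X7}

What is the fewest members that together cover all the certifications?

A and F and G together: A ∪ F ∪ G = {X0, X1, X2, X3, X4, X5, X6, X7, X8, X9, X10} — every certification is covered.
No 2 of the 10 members cover everything (all 45 combinations miss at least one certification), so 3 is optimal.

3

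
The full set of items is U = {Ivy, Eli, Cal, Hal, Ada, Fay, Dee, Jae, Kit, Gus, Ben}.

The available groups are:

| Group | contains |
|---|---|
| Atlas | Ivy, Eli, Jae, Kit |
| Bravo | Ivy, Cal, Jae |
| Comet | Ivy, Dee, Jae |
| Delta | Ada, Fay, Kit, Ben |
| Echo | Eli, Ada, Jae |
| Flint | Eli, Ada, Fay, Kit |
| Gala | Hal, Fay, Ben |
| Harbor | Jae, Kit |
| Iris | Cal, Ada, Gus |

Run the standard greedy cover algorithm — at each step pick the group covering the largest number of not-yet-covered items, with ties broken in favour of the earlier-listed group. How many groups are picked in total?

Greedy: pick Atlas (covers 4 new) → pick Delta (covers 3 new) → pick Iris (covers 2 new) → pick Comet (covers 1 new) → pick Gala (covers 1 new). Total picks: 5.
(The true minimum cover uses only 4 groups, so greedy is not optimal here.)

5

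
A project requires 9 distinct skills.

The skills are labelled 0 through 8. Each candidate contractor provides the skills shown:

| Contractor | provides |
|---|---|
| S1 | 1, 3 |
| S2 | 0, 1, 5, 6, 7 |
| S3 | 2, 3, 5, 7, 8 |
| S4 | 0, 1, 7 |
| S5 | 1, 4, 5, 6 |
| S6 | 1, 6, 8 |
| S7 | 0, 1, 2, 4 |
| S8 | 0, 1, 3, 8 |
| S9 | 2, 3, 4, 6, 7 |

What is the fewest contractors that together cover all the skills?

Take {S5, S8, S9}. Their union is {0, 1, 2, 3, 4, 5, 6, 7, 8}, which is all 9 skills.
No 2 of the 9 contractors cover everything (all 36 combinations miss at least one skill), so 3 is optimal.

3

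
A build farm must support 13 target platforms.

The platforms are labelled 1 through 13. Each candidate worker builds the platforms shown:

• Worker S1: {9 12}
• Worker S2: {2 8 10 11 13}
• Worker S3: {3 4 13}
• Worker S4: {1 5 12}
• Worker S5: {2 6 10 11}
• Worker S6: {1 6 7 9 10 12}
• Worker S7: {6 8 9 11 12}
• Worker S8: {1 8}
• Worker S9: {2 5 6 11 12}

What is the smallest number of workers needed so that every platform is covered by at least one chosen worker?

4

Take {S2, S3, S4, S6}. Their union is {1, 2, 3, 4, 5, 6, 7, 8, 9, 10, 11, 12, 13}, which is all 13 platforms.
No 3 of the 9 workers cover everything (all 84 combinations miss at least one platform), so 4 is optimal.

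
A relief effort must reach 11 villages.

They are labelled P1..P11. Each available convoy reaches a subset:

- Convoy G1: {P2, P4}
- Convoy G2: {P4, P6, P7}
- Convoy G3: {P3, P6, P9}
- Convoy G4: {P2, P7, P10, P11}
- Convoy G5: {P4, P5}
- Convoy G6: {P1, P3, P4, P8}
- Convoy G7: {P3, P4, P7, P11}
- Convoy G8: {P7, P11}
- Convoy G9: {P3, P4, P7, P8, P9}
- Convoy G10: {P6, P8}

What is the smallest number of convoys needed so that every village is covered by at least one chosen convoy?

Take {G3, G4, G5, G6}. Their union is {P1, P2, P3, P4, P5, P6, P7, P8, P9, P10, P11}, which is all 11 villages.
Only G5 contains P5, so G5 is forced; the remaining 9 villages need at least 3 more convoys (each remaining convoy adds at most 4) — so at least 4 convoys are needed, and 4 is optimal.

4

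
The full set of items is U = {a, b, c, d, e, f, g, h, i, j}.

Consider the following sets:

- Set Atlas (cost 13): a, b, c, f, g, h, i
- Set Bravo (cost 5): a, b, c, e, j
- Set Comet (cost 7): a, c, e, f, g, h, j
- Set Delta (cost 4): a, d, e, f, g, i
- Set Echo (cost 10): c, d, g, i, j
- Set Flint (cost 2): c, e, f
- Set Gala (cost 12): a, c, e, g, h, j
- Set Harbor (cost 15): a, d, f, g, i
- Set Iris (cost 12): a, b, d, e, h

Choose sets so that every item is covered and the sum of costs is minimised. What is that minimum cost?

16

Bravo, Comet, Delta together cover every item (Bravo ∪ Comet ∪ Delta = {a, b, c, d, e, f, g, h, i, j}); total cost 5 + 7 + 4 = 16.
No covering selection has total cost below 16.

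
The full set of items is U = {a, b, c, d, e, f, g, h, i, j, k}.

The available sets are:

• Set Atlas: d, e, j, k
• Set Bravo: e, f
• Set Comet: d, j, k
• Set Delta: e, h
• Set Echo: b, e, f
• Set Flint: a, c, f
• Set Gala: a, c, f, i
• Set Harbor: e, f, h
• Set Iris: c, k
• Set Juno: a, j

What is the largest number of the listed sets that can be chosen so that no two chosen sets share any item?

3

Bravo, Iris, Juno are pairwise disjoint (Bravo={e,f}; Iris={c,k}; Juno={a,j}).
Every remaining set overlaps one of these, and no 4 of the listed sets are pairwise disjoint, so 3 is the maximum.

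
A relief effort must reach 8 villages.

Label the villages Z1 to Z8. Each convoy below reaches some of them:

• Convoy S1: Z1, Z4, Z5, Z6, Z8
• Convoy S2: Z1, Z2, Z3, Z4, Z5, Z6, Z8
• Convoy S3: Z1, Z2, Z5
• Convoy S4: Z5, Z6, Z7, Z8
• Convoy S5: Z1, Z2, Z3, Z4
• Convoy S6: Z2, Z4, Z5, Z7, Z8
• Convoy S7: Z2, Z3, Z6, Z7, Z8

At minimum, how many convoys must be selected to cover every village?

Take {S2, S6}. Their union is {Z1, Z2, Z3, Z4, Z5, Z6, Z7, Z8}, which is all 8 villages.
No single convoy has all 8 villages (the largest, S2, has 7), so 2 is optimal.

2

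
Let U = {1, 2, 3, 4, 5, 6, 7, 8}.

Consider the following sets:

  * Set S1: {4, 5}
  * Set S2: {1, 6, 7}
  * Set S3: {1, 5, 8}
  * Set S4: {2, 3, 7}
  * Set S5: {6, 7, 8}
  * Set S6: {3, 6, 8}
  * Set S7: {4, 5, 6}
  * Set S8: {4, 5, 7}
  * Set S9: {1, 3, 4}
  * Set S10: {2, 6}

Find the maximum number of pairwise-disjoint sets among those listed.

S6, S8 are pairwise disjoint (S6={3,6,8}; S8={4,5,7}).
Every remaining set overlaps one of these, and no 3 of the listed sets are pairwise disjoint, so 2 is the maximum.

2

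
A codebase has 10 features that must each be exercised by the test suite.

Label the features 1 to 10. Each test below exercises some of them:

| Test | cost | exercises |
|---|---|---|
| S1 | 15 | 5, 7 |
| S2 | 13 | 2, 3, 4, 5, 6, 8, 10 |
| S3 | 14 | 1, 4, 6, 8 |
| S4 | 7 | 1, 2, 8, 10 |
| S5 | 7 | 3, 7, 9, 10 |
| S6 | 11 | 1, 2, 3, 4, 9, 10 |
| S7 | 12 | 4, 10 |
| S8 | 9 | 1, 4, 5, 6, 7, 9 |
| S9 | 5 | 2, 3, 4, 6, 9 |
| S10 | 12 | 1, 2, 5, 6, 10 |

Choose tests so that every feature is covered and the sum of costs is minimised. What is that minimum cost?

21

S4, S8, S9 together cover every feature (S4 ∪ S8 ∪ S9 = {1, 2, 3, 4, 5, 6, 7, 8, 9, 10}); total cost 7 + 9 + 5 = 21.
No covering selection has total cost below 21.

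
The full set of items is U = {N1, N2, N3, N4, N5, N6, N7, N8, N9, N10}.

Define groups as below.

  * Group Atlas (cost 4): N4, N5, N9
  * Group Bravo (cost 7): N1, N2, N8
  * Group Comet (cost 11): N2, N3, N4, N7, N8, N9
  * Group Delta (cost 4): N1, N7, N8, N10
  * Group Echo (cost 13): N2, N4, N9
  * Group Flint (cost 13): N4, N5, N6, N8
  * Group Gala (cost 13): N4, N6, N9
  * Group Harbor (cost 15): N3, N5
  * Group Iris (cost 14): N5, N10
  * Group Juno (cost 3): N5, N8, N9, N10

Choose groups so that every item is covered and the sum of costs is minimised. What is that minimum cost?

Comet, Delta, Flint together cover every item (Comet ∪ Delta ∪ Flint = {N1, N2, N3, N4, N5, N6, N7, N8, N9, N10}); total cost 11 + 4 + 13 = 28.
The greedy pick Juno, Delta, Comet, Flint costs 31; no covering selection beats 28.

28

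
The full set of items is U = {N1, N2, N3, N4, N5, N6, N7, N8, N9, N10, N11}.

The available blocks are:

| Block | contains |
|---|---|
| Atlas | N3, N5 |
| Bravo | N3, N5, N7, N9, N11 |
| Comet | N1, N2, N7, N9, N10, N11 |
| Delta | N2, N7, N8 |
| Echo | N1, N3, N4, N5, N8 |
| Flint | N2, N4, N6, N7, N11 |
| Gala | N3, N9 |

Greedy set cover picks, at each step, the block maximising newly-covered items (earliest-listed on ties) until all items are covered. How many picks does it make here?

Greedy: pick Comet (covers 6 new) → pick Echo (covers 4 new) → pick Flint (covers 1 new). Total picks: 3.

3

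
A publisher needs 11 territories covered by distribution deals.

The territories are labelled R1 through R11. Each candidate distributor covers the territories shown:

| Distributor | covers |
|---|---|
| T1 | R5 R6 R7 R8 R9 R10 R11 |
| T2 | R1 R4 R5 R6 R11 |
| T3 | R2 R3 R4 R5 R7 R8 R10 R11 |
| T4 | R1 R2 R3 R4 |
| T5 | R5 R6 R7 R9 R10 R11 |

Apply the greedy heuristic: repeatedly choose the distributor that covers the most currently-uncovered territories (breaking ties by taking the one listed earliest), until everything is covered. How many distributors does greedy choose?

3

Greedy: pick T3 (covers 8 new) → pick T1 (covers 2 new) → pick T2 (covers 1 new). Total picks: 3.
(The true minimum cover uses only 2 distributors, so greedy is not optimal here.)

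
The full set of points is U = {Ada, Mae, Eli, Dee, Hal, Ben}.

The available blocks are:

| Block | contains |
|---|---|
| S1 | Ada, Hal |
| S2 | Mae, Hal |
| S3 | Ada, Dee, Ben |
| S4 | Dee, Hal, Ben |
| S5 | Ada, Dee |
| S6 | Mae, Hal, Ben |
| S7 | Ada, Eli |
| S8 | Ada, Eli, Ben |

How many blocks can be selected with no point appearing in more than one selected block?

2

S5, S6 are pairwise disjoint (S5={Ada,Dee}; S6={Mae,Hal,Ben}).
Every remaining block overlaps one of these, and no 3 of the listed blocks are pairwise disjoint, so 2 is the maximum.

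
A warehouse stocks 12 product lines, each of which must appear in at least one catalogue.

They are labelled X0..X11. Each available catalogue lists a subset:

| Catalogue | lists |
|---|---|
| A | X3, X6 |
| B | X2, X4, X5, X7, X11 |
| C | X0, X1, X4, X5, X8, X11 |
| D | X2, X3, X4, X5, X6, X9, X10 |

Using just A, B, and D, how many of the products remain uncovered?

Union of A, B, D = {X2, X3, X4, X5, X6, X7, X9, X10, X11}.
Not covered: X0, X1, X8 — 3 products.

3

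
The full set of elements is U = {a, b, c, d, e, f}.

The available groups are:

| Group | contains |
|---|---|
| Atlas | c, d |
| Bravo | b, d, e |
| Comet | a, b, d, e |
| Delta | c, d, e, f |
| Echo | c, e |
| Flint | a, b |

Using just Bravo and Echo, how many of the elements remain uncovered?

2

Union of Bravo, Echo = {b, c, d, e}.
Not covered: a, f — 2 elements.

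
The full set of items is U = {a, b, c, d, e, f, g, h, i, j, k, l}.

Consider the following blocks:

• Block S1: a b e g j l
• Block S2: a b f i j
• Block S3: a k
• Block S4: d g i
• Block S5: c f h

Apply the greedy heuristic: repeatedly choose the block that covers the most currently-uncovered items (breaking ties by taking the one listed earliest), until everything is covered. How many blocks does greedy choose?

Greedy: pick S1 (covers 6 new) → pick S5 (covers 3 new) → pick S4 (covers 2 new) → pick S3 (covers 1 new). Total picks: 4.

4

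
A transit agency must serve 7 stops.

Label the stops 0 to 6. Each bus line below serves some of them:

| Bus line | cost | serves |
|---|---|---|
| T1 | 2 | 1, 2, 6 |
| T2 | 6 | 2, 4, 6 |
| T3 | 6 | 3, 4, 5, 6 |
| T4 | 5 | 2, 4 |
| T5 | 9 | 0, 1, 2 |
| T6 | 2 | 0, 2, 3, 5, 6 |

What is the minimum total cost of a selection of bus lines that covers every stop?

9

T1, T4, T6 together cover every stop (T1 ∪ T4 ∪ T6 = {0, 1, 2, 3, 4, 5, 6}); total cost 2 + 5 + 2 = 9.
No covering selection has total cost below 9.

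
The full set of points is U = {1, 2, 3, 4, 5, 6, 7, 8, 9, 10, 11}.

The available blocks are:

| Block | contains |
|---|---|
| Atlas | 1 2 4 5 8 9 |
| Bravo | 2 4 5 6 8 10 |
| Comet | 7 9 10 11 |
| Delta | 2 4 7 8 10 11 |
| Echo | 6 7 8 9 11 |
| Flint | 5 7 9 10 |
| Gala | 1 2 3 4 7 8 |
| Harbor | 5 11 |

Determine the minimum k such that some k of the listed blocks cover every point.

3

Echo and Flint and Gala together: Echo ∪ Flint ∪ Gala = {1, 2, 3, 4, 5, 6, 7, 8, 9, 10, 11} — every point is covered.
Only Gala contains 3, so Gala is forced; the remaining 5 points need at least 2 more blocks (each remaining block adds at most 3) — so at least 3 blocks are needed, and 3 is optimal.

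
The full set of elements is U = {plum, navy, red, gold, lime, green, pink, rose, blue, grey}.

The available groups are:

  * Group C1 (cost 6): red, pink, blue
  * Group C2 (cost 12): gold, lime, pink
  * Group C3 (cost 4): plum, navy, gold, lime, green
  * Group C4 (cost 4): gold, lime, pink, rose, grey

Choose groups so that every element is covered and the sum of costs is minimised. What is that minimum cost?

C1, C3, C4 together cover every element (C1 ∪ C3 ∪ C4 = {plum, navy, red, gold, lime, green, pink, rose, blue, grey}); total cost 6 + 4 + 4 = 14.
No covering selection has total cost below 14.

14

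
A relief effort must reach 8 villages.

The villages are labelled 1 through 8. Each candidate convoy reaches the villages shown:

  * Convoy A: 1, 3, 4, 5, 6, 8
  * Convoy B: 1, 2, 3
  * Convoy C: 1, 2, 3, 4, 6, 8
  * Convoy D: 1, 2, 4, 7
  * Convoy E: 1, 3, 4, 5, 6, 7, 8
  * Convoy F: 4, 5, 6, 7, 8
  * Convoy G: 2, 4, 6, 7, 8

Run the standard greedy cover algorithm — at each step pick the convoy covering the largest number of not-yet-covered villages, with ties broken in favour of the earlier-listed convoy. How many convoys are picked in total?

Greedy: pick E (covers 7 new) → pick B (covers 1 new). Total picks: 2.

2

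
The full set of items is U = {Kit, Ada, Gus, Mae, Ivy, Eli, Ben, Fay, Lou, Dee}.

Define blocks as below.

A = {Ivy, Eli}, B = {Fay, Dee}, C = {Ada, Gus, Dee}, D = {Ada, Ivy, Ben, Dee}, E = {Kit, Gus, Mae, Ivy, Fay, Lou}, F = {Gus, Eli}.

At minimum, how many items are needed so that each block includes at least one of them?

H = {Eli, Fay, Dee} meets every block (each contains at least one member of H), and |H| = 3.
No choice of 2 items meets every block, so 3 is the minimum.

3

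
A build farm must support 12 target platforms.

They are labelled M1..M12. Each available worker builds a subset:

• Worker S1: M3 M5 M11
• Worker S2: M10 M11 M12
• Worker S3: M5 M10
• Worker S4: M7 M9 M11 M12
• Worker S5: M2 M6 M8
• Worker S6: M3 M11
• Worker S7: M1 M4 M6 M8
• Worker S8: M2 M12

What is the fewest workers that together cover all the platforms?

Take {S1, S2, S4, S5, S7}. Their union is {M1, M2, M3, M4, M5, M6, M7, M8, M9, M10, M11, M12}, which is all 12 platforms.
No 4 of the 8 workers cover everything (all 70 combinations miss at least one platform), so 5 is optimal.

5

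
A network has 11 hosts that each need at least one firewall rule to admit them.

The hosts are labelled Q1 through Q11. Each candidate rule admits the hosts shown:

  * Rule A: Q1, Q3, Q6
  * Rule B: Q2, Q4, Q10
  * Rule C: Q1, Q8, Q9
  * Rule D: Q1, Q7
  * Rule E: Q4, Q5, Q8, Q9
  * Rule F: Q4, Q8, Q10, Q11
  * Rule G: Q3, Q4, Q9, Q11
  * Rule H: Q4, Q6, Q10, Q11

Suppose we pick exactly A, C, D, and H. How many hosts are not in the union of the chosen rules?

2

Union of A, C, D, H = {Q1, Q3, Q4, Q6, Q7, Q8, Q9, Q10, Q11}.
Not covered: Q2, Q5 — 2 hosts.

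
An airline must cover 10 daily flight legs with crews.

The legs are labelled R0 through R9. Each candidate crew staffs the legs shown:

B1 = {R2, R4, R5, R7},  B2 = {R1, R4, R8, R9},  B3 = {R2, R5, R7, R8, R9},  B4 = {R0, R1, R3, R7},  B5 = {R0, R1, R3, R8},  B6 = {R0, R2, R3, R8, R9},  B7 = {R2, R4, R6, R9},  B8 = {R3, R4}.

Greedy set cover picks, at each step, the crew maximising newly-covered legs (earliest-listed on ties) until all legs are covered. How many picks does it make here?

Greedy: pick B3 (covers 5 new) → pick B4 (covers 3 new) → pick B7 (covers 2 new). Total picks: 3.

3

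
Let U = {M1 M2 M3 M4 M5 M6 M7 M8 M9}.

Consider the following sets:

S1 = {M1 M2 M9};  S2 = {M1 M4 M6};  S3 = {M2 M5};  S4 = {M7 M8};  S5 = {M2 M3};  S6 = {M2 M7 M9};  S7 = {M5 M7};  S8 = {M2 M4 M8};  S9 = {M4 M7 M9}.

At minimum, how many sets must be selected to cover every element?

5

S2 and S4 and S5 and S6 and S7 together: S2 ∪ S4 ∪ S5 ∪ S6 ∪ S7 = {M1, M2, M3, M4, M5, M6, M7, M8, M9} — every element is covered.
No 4 of the 9 sets cover everything (all 126 combinations miss at least one element), so 5 is optimal.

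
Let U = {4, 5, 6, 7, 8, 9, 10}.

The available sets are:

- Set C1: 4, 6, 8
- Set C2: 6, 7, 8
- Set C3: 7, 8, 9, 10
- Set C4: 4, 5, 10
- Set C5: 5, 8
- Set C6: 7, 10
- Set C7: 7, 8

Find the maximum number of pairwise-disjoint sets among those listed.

2

C5, C6 are pairwise disjoint (C5={5,8}; C6={7,10}).
Every remaining set overlaps one of these, and no 3 of the listed sets are pairwise disjoint, so 2 is the maximum.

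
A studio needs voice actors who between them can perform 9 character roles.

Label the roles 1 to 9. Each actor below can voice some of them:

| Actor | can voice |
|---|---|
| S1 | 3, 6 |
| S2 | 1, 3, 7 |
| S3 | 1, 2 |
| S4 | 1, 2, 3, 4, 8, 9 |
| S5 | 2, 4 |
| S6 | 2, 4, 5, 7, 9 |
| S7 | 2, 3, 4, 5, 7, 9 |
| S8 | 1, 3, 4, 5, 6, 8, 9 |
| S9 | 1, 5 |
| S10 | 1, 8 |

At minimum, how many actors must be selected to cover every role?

Take {S7, S8}. Their union is {1, 2, 3, 4, 5, 6, 7, 8, 9}, which is all 9 roles.
No single actor has all 9 roles (the largest, S8, has 7), so 2 is optimal.

2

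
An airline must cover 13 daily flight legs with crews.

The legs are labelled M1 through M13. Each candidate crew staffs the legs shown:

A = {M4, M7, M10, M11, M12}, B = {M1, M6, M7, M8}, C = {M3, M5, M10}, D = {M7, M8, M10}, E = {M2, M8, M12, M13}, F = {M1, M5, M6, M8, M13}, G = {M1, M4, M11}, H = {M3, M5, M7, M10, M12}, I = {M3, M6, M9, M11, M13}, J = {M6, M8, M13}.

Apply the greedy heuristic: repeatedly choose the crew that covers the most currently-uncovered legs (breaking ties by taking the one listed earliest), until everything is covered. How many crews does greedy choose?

Greedy: pick A (covers 5 new) → pick F (covers 5 new) → pick I (covers 2 new) → pick E (covers 1 new). Total picks: 4.

4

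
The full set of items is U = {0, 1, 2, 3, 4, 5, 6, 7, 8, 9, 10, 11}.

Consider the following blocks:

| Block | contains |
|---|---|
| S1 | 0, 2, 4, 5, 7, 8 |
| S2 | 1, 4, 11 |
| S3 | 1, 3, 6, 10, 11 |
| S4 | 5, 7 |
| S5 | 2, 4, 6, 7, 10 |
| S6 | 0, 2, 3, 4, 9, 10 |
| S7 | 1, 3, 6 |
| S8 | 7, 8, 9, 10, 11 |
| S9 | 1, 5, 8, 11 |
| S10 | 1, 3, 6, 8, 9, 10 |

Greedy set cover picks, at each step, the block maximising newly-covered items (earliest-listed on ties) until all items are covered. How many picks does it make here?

Greedy: pick S1 (covers 6 new) → pick S3 (covers 5 new) → pick S6 (covers 1 new). Total picks: 3.

3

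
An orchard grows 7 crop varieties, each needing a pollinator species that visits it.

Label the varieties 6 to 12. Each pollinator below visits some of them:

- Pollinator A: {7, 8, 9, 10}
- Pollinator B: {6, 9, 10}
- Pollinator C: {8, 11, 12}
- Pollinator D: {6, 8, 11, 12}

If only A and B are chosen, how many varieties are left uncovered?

Union of A, B = {6, 7, 8, 9, 10}.
Not covered: 11, 12 — 2 varieties.

2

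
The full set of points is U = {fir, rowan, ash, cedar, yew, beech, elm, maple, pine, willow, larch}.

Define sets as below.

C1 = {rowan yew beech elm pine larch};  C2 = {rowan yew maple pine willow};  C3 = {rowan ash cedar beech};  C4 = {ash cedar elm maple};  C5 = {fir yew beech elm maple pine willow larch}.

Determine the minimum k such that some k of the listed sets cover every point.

C3 and C5 together: C3 ∪ C5 = {fir, rowan, ash, cedar, yew, beech, elm, maple, pine, willow, larch} — every point is covered.
No single set has all 11 points (the largest, C5, has 8), so 2 is optimal.

2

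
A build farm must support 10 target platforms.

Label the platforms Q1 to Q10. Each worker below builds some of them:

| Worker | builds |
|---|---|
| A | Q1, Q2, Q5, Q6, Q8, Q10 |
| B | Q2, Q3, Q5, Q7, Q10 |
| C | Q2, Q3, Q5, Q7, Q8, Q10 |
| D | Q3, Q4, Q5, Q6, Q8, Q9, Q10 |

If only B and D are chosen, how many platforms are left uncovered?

1

Union of B, D = {Q2, Q3, Q4, Q5, Q6, Q7, Q8, Q9, Q10}.
Not covered: Q1 — 1 platform.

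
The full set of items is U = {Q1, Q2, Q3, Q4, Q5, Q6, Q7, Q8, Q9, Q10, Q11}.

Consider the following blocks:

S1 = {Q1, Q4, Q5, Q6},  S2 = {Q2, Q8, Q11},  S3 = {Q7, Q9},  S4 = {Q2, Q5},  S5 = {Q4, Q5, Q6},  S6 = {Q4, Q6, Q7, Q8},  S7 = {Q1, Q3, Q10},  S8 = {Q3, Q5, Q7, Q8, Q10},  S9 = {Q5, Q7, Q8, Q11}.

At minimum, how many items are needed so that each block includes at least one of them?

4

Take H = {Q5, Q8, Q9, Q10}. Each listed block contains at least one of these, so H is a hitting set of size 4.
The blocks S2, S3, S5, S7 are pairwise disjoint, so any hitting set needs a separate item for each — at least 4. Hence 4 is optimal.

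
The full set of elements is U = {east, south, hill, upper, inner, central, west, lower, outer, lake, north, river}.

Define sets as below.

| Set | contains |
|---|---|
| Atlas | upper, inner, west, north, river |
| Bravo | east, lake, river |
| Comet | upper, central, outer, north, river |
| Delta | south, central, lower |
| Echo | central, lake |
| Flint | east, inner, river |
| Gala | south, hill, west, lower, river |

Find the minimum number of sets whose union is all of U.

Atlas and Bravo and Comet and Gala together: Atlas ∪ Bravo ∪ Comet ∪ Gala = {east, south, hill, upper, inner, central, west, lower, outer, lake, north, river} — every element is covered.
No 3 of the 7 sets cover everything (all 35 combinations miss at least one element), so 4 is optimal.

4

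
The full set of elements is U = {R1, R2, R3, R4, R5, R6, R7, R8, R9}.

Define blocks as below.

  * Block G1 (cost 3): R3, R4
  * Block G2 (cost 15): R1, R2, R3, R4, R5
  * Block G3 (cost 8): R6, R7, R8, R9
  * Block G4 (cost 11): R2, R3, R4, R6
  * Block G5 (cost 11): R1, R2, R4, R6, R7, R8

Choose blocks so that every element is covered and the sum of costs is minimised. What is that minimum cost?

23

G2, G3 together cover every element (G2 ∪ G3 = {R1, R2, R3, R4, R5, R6, R7, R8, R9}); total cost 15 + 8 = 23.
The greedy pick G1, G3, G2 costs 26; no covering selection beats 23.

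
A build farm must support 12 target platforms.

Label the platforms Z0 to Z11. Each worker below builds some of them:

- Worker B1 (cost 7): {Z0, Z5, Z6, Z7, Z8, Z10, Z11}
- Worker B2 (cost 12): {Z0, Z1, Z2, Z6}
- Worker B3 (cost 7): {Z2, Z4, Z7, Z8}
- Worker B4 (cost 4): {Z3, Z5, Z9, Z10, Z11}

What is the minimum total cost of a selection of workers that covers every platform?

23

B2, B3, B4 together cover every platform (B2 ∪ B3 ∪ B4 = {Z0, Z1, Z2, Z3, Z4, Z5, Z6, Z7, Z8, Z9, Z10, Z11}); total cost 12 + 7 + 4 = 23.
The greedy pick B4, B1, B3, B2 costs 30; no covering selection beats 23.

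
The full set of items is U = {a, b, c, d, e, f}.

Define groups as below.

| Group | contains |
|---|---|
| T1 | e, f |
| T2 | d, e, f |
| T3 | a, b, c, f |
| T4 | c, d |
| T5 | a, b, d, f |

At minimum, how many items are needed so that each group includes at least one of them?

H = {d, f} meets every group (each contains at least one member of H), and |H| = 2.
The groups T1, T4 are pairwise disjoint, so any hitting set needs a separate item for each — at least 2. Hence 2 is optimal.

2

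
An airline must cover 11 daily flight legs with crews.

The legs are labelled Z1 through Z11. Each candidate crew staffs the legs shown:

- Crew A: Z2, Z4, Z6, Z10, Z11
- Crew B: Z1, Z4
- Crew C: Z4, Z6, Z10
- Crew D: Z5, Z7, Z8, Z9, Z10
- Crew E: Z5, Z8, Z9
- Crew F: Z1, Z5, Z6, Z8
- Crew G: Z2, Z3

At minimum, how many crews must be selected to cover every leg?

Take {A, B, D, G}. Their union is {Z1, Z2, Z3, Z4, Z5, Z6, Z7, Z8, Z9, Z10, Z11}, which is all 11 legs.
No 3 of the 7 crews cover everything (all 35 combinations miss at least one leg), so 4 is optimal.

4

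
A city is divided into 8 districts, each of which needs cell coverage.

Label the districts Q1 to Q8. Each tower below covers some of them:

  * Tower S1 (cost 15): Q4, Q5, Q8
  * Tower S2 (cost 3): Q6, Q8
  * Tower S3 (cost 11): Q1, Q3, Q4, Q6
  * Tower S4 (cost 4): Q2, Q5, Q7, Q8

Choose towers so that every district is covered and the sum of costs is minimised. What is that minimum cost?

S3, S4 together cover every district (S3 ∪ S4 = {Q1, Q2, Q3, Q4, Q5, Q6, Q7, Q8}); total cost 11 + 4 = 15.
No covering selection has total cost below 15.

15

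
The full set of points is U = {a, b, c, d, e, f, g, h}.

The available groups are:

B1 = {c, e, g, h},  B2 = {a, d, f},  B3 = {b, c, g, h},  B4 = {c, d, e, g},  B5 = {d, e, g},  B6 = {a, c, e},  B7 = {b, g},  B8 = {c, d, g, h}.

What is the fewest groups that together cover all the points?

3

Take {B2, B3, B6}. Their union is {a, b, c, d, e, f, g, h}, which is all 8 points.
Only B2 contains f, so B2 is forced; the remaining 5 points need at least 2 more groups (each remaining group adds at most 4) — so at least 3 groups are needed, and 3 is optimal.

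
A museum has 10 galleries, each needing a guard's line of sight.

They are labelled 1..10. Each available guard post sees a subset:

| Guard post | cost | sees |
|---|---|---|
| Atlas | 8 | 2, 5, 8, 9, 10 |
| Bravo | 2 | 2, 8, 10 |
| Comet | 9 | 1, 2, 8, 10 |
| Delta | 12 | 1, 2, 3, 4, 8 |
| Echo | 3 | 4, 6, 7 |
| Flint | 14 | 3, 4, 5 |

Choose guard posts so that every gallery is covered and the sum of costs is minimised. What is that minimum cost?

Atlas, Delta, Echo together cover every gallery (Atlas ∪ Delta ∪ Echo = {1, 2, 3, 4, 5, 6, 7, 8, 9, 10}); total cost 8 + 12 + 3 = 23.
The greedy pick Bravo, Echo, Atlas, Delta costs 25; no covering selection beats 23.

23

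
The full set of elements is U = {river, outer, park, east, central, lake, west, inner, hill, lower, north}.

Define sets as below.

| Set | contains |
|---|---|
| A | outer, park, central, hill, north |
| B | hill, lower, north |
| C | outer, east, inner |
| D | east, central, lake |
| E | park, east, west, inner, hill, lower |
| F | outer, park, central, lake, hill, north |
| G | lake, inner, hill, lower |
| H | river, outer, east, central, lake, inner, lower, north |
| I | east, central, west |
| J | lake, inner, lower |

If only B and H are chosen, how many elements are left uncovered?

2

Union of B, H = {river, outer, east, central, lake, inner, hill, lower, north}.
Not covered: park, west — 2 elements.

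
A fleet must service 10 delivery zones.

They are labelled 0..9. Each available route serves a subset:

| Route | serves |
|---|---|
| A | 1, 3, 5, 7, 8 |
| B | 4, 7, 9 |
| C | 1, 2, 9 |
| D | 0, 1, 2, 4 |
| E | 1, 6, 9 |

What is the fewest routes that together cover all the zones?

Take {A, D, E}. Their union is {0, 1, 2, 3, 4, 5, 6, 7, 8, 9}, which is all 10 zones.
Only D contains 0, so D is forced; the remaining 6 zones need at least 2 more routes (each remaining route adds at most 4) — so at least 3 routes are needed, and 3 is optimal.

3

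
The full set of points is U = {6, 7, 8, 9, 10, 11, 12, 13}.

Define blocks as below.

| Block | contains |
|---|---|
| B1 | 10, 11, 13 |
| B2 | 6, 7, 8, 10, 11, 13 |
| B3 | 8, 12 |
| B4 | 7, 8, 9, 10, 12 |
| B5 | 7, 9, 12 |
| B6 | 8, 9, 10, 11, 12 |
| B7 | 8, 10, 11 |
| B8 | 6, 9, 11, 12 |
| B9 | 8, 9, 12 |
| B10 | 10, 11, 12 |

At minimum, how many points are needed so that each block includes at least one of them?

2

The 2 points {11, 12} hit every block.
The blocks B1, B9 are pairwise disjoint, so any hitting set needs a separate point for each — at least 2. Hence 2 is optimal.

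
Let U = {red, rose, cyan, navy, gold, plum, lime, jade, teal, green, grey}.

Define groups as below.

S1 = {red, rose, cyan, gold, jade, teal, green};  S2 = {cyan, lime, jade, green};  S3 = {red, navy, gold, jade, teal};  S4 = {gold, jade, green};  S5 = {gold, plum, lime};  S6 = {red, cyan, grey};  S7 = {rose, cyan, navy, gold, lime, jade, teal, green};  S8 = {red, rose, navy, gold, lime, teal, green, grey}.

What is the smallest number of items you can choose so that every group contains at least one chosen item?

2

The 2 items {cyan, gold} hit every group.
The groups S4, S6 are pairwise disjoint, so any hitting set needs a separate item for each — at least 2. Hence 2 is optimal.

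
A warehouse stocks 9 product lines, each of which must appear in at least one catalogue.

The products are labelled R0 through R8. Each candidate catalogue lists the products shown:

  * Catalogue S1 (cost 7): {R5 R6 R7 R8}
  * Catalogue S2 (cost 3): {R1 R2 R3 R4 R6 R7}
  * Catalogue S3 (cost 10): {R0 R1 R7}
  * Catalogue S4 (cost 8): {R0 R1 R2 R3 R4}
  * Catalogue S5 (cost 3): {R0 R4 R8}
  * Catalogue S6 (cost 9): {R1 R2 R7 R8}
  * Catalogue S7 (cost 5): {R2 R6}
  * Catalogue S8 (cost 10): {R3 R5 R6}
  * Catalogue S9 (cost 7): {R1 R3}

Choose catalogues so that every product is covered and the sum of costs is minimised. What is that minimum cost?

S1, S2, S5 together cover every product (S1 ∪ S2 ∪ S5 = {R0, R1, R2, R3, R4, R5, R6, R7, R8}); total cost 7 + 3 + 3 = 13.
No covering selection has total cost below 13.

13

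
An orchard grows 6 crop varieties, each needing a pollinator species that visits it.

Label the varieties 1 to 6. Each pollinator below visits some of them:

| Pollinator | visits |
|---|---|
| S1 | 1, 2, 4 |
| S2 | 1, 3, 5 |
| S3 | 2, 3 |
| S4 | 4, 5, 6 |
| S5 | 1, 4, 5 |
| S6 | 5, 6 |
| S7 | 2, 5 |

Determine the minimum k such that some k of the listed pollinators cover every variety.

3

Take {S3, S5, S6}. Their union is {1, 2, 3, 4, 5, 6}, which is all 6 varieties.
No 2 of the 7 pollinators cover everything (all 21 combinations miss at least one variety), so 3 is optimal.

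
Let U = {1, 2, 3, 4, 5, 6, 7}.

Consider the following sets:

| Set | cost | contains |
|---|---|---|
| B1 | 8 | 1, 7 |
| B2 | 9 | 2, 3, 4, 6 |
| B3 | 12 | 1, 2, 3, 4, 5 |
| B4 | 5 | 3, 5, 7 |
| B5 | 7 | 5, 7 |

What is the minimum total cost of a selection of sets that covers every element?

B1, B2, B4 together cover every element (B1 ∪ B2 ∪ B4 = {1, 2, 3, 4, 5, 6, 7}); total cost 8 + 9 + 5 = 22.
No covering selection has total cost below 22.

22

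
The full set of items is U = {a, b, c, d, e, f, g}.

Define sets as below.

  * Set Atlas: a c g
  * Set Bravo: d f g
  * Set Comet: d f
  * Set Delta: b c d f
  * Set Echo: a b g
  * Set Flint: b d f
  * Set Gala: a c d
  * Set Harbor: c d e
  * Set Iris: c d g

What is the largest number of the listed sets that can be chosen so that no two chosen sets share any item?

Atlas, Comet are pairwise disjoint (Atlas={a,c,g}; Comet={d,f}).
Every remaining set overlaps one of these, and no 3 of the listed sets are pairwise disjoint, so 2 is the maximum.

2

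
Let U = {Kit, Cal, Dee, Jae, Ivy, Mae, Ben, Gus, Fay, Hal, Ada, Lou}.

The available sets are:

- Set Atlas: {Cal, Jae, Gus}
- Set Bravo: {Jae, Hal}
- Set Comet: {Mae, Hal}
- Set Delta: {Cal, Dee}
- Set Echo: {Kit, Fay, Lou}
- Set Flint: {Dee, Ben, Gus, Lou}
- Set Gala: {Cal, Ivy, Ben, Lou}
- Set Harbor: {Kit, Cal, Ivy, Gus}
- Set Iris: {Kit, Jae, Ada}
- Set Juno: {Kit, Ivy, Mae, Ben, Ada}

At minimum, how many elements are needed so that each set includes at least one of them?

4

The 4 elements {Kit, Cal, Dee, Hal} hit every set.
No choice of 3 elements meets every set, so 4 is the minimum.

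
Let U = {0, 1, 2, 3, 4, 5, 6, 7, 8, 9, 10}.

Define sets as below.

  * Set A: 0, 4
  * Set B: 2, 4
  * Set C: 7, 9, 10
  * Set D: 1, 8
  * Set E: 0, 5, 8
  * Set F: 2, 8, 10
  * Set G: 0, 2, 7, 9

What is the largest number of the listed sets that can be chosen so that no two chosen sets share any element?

3

B, C, E are pairwise disjoint (B={2,4}; C={7,9,10}; E={0,5,8}).
Every remaining set overlaps one of these, and no 4 of the listed sets are pairwise disjoint, so 3 is the maximum.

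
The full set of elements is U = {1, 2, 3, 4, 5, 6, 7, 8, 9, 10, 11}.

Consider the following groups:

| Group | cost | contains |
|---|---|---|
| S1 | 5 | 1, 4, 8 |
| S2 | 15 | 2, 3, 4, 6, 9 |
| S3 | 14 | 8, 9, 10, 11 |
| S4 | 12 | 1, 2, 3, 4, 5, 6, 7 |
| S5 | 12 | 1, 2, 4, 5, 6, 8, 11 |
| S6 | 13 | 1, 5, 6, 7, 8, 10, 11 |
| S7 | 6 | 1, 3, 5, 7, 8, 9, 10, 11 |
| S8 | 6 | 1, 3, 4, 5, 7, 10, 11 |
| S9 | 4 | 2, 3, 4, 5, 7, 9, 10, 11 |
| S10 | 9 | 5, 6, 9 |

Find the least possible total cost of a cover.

16

S5, S9 together cover every element (S5 ∪ S9 = {1, 2, 3, 4, 5, 6, 7, 8, 9, 10, 11}); total cost 12 + 4 = 16.
The greedy pick S9, S1, S10 costs 18; no covering selection beats 16.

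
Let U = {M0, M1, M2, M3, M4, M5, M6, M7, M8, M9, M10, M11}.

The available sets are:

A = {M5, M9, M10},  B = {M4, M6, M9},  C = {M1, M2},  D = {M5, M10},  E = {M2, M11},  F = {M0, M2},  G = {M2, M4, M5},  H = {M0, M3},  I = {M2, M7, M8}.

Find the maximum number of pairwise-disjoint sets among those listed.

4

B, D, H, I are pairwise disjoint (B={M4,M6,M9}; D={M5,M10}; H={M0,M3}; I={M2,M7,M8}).
Every remaining set overlaps one of these, and no 5 of the listed sets are pairwise disjoint, so 4 is the maximum.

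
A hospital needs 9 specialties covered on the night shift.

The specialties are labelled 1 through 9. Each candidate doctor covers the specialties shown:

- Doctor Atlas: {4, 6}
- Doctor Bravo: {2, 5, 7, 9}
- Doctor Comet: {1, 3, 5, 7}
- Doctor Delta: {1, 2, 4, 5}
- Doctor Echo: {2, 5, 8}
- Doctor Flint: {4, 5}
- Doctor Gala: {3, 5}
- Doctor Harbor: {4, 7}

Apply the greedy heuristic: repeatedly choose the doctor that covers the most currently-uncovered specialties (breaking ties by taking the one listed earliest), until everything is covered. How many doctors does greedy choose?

4

Greedy: pick Bravo (covers 4 new) → pick Atlas (covers 2 new) → pick Comet (covers 2 new) → pick Echo (covers 1 new). Total picks: 4.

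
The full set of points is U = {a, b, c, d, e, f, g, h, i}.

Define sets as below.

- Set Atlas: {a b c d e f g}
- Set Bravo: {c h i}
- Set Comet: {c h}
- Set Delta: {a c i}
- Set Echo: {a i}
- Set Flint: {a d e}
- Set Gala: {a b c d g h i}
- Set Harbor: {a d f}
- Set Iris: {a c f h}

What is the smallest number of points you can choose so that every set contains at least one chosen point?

2

Take T = {a, h}. Each listed set contains at least one of these, so T is a hitting set of size 2.
The sets Comet, Echo are pairwise disjoint, so any hitting set needs a separate point for each — at least 2. Hence 2 is optimal.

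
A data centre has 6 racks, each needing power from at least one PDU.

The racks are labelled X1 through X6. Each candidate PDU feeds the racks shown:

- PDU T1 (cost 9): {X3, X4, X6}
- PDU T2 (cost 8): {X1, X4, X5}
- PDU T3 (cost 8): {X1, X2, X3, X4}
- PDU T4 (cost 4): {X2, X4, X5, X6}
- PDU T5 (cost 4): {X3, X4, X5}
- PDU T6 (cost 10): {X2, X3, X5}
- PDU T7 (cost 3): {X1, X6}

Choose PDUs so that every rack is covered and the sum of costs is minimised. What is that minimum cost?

11

T4, T5, T7 together cover every rack (T4 ∪ T5 ∪ T7 = {X1, X2, X3, X4, X5, X6}); total cost 4 + 4 + 3 = 11.
No covering selection has total cost below 11.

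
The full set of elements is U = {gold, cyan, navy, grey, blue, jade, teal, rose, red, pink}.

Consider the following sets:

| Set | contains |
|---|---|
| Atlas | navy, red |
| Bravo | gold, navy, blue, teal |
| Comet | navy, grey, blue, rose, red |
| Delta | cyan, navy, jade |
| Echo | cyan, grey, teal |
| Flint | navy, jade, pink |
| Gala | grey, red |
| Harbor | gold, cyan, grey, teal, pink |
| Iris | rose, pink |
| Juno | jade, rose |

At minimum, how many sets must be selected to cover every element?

3

Comet and Delta and Harbor together: Comet ∪ Delta ∪ Harbor = {gold, cyan, navy, grey, blue, jade, teal, rose, red, pink} — every element is covered.
No 2 of the 10 sets cover everything (all 45 combinations miss at least one element), so 3 is optimal.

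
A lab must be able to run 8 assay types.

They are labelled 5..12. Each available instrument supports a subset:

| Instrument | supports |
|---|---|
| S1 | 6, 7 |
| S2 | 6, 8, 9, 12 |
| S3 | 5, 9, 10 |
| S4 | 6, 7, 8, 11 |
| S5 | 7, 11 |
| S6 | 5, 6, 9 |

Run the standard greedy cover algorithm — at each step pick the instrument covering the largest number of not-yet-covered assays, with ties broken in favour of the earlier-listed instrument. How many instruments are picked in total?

3

Greedy: pick S2 (covers 4 new) → pick S3 (covers 2 new) → pick S4 (covers 2 new). Total picks: 3.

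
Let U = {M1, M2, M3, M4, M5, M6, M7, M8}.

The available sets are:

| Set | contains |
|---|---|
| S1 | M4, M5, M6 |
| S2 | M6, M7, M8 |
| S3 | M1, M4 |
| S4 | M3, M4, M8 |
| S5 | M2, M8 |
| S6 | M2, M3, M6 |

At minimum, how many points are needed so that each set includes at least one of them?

Take H = {M2, M4, M6}. Each listed set contains at least one of these, so H is a hitting set of size 3.
No choice of 2 points meets every set, so 3 is the minimum.

3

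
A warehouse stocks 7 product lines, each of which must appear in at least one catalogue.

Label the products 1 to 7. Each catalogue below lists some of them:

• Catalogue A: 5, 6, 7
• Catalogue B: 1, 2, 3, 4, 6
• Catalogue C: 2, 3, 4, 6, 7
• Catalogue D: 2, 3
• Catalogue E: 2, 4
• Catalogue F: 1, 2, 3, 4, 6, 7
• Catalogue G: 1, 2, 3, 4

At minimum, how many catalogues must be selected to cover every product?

2

Take {A, B}. Their union is {1, 2, 3, 4, 5, 6, 7}, which is all 7 products.
No single catalogue has all 7 products (the largest, F, has 6), so 2 is optimal.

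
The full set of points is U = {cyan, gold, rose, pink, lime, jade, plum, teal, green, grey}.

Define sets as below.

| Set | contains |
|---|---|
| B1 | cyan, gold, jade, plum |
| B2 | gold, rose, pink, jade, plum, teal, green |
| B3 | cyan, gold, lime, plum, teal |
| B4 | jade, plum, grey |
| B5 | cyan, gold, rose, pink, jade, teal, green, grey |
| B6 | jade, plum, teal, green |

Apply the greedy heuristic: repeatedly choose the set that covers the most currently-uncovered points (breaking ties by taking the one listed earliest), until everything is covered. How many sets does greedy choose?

2

Greedy: pick B5 (covers 8 new) → pick B3 (covers 2 new). Total picks: 2.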